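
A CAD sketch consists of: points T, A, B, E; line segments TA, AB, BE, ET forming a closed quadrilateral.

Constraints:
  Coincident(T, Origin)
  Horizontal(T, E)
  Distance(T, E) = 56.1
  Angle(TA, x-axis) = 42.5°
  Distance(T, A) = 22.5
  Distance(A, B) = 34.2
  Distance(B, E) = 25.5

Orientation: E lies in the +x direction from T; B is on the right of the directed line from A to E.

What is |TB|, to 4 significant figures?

37.33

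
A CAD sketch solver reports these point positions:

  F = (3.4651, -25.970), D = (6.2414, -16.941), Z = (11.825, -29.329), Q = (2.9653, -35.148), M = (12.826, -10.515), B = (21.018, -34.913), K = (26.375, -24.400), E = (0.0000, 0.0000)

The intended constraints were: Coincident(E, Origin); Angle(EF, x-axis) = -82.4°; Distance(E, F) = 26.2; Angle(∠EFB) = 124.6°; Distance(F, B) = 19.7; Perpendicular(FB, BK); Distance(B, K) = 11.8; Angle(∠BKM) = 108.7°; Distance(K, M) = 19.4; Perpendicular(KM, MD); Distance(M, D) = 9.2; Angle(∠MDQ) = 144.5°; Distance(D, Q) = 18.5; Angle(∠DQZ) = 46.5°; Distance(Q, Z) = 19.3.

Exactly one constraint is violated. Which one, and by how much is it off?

Distance(Q, Z) = 19.3 — off by 8.70.

E = (0.00, 0.00) ✓; EF at -82.40° ✓; |EF| = 26.20 ✓; ∠EFB = 124.6° ✓; |FB| = 19.70 ✓; ∠(FB, BK) = 90.00° ✓; |BK| = 11.80 ✓; ∠BKM = 108.7° ✓; |KM| = 19.40 ✓; ∠(KM, MD) = 90.00° ✓; |MD| = 9.201 ✓; ∠MDQ = 144.5° ✓; |DQ| = 18.50 ✓; ∠DQZ = 46.50° ✓; |QZ| = 10.60 ✗.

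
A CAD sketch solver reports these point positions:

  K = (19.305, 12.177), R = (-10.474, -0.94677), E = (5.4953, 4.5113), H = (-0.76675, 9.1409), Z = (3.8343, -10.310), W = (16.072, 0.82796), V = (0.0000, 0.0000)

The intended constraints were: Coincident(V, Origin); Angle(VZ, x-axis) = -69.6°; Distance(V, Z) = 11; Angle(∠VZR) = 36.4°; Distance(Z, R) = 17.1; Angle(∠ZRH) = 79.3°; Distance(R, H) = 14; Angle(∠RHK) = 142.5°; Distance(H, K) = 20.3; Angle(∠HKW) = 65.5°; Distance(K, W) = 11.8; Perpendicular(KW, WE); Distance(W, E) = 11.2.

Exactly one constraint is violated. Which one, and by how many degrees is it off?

Perpendicular(KW, WE) — off by 3.30°.

V = (0.00, 0.00) ✓; VZ at -69.60° ✓; |VZ| = 11.00 ✓; ∠VZR = 36.40° ✓; |ZR| = 17.10 ✓; ∠ZRH = 79.30° ✓; |RH| = 14.00 ✓; ∠RHK = 142.5° ✓; |HK| = 20.30 ✓; ∠HKW = 65.50° ✓; |KW| = 11.80 ✓; ∠(KW, WE) = 93.30° ✗; |WE| = 11.20 ✓.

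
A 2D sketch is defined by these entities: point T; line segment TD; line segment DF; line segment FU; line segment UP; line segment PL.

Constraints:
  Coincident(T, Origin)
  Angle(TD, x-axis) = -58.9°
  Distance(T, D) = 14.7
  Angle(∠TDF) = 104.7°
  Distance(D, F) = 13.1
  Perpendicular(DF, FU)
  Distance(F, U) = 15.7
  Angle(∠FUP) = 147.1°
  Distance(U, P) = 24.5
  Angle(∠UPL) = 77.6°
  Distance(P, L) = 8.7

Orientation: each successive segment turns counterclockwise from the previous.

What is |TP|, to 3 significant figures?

22.3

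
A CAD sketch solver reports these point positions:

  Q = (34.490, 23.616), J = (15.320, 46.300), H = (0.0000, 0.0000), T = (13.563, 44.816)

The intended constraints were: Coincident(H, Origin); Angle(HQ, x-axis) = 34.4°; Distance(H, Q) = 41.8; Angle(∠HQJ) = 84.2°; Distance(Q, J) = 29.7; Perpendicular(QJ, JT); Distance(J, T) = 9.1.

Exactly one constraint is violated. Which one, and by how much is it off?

Distance(J, T) = 9.1 — off by 6.80.

H = (0.00, 0.00) ✓; HQ at 34.40° ✓; |HQ| = 41.80 ✓; ∠HQJ = 84.20° ✓; |QJ| = 29.70 ✓; ∠(QJ, JT) = 89.98° ✓; |JT| = 2.300 ✗.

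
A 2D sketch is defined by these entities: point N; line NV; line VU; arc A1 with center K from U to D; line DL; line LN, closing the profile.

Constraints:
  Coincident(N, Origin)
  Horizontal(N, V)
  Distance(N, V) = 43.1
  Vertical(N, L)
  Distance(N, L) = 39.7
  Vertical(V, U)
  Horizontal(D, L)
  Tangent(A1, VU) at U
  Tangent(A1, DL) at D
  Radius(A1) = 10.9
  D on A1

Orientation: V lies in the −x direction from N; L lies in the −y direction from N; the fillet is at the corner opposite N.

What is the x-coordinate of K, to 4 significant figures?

-32.20

N is at the origin; N and V share the same y with |NV| = 43.1 and V on the −x side, so V = (-43.10, 0.000). NL is vertical with |NL| = 39.7 and L on the −y side, so L = (0.000, -39.70). The virtual corner opposite N is at (-43.10, -39.70). A1 meets VU tangentially, so KU is at right angles to VU and tangency of A1 to DL means the radius KD is perpendicular to DL, with radius 10.9, so the center K sits 10.9 in from both sides at K = (-32.20, -28.80). So K.x = -32.20.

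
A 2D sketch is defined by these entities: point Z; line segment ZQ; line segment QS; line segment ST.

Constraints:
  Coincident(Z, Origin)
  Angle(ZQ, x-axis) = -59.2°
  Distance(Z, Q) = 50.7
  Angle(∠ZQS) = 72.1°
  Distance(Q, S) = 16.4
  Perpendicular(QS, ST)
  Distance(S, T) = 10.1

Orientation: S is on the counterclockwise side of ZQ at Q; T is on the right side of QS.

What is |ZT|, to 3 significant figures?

58.4

Z is at the origin; ZQ runs at -59.2° with length 50.7, so Q = 50.7·(cos -59.2°, sin -59.2°) = (26.0, -43.5). ∠ZQS = 72.1°, so QS runs at -59.2° + (180° − 72.1°) = 48.7° from the x-axis; with |QS| = 16.4, S = Q + 16.4·(cos 48.7°, sin 48.7°) = (36.8, -31.2). QS is perpendicular to ST; with |ST| = 10.1 on the right of QS, T = S + 10.1·(0.751, -0.660) = (44.4, -37.9). Then |ZT| = |T − Z| = 58.4.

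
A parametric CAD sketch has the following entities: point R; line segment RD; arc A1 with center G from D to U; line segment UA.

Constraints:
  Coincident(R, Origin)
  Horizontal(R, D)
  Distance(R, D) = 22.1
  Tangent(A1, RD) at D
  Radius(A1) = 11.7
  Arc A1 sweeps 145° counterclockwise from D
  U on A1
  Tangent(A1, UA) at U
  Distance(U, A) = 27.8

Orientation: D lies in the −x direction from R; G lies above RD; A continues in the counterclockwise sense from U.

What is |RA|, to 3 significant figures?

53.3

On A1, D sits at bearing -90° from G; a 145° counterclockwise sweep puts U at bearing 55°, so U = G + 11.7·(cos 55°, sin 55°) = (-15.4, 21.3). Tangency of A1 to UA means the radius GU is perpendicular to UA, so UA runs along (−sin 55°, cos 55°); with |UA| = 27.8, A = (-38.2, 37.2). Then |RA| = |A − R| = 53.3.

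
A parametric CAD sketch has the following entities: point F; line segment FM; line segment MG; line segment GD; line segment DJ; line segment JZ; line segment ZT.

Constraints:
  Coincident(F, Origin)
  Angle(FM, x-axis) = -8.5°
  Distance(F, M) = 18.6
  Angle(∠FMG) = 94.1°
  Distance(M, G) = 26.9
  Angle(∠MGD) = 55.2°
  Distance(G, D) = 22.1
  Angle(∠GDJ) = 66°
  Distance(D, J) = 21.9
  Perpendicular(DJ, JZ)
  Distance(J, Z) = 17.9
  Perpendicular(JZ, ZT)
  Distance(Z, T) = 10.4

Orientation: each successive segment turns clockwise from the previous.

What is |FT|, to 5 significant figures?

31.692

F is at the origin; FM runs at -8.5° with length 18.6, so M = (18.396, -2.7493). ∠FMG = 94.1° gives MG at -94.400° from the x-axis; with |MG| = 26.9, G = (16.332, -29.570). ∠MGD = 55.2° gives GD at 140.80° from the x-axis; with |GD| = 22.1, D = (-0.79432, -15.602). ∠GDJ = 66.0° gives DJ at 26.800° from the x-axis; with |DJ| = 21.9, J = (18.753, -5.7279). The perpendicularity gives JZ at right angles to DJ, so JZ runs at -63.200°; with |JZ| = 17.9, Z = (26.824, -21.705). JZ ⟂ ZT, so ZT runs at -153.20°; with |ZT| = 10.4, T = (17.541, -26.394). Then |FT| = |T − F| = 31.692.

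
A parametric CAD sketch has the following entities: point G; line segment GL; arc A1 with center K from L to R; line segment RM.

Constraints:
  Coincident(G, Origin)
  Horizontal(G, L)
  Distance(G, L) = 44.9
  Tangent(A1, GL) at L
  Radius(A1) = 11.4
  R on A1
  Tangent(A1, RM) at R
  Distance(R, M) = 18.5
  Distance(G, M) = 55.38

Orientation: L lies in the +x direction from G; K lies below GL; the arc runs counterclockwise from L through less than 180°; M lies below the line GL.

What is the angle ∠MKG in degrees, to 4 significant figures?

102.9°

G is at the origin; G and L share the same y with |GL| = 44.9 and L on the +x side, so L = (44.90, 0.000). The tangent condition forces KL to be normal to GL, so K = L + (0, -11.4) = (44.90, -11.40). Since KR ⟂ RM (tangency), |KM| = √(11.4² + 18.5²) = 21.73 regardless of where R sits on A1. So M lies on both circle(G, 55.38) and circle(K, 21.73); the below-GL intersection is M = (44.38, -33.12). R is the foot of the tangent from M: R = (35.05, -17.15).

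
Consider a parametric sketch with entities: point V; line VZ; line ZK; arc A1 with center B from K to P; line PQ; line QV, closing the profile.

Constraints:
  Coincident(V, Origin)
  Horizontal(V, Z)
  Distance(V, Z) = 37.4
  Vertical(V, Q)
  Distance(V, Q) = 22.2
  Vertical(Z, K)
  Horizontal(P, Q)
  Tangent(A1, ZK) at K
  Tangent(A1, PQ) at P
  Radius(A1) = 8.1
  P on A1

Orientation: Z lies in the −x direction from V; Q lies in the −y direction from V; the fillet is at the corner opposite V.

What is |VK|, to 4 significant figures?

39.97

V is at the origin; VZ is horizontal with |VZ| = 37.4 and Z on the −x side, so Z = (-37.40, 0.000). V and Q share the same x with |VQ| = 22.2 and Q on the −y side, so Q = (0.000, -22.20). The virtual corner opposite V is at (-37.40, -22.20). Since A1 is tangent to ZK there, BK ⟂ ZK and tangency of A1 to PQ means the radius BP is perpendicular to PQ, with radius 8.1, so the center B sits 8.1 in from both sides at B = (-29.30, -14.10). That places the tangent points at K = (-37.40, -14.10) on ZK and P = (-29.30, -22.20) on PQ. Then |VK| = |K − V| = 39.97.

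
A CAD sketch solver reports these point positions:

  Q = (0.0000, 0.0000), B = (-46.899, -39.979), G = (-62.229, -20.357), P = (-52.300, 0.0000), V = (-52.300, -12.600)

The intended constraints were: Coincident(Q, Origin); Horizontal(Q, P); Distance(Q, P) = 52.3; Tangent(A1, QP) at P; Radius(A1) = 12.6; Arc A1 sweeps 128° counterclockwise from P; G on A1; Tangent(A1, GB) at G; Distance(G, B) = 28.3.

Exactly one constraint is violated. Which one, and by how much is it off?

Distance(G, B) = 28.3 — off by 3.40.

Q = (0.00, 0.00) ✓; Q.y = 0.00, P.y = 0.00 ✓; |QP| = 52.30 ✓; ∠(VP, PQ) = 90.00° ✓; |VP| = 12.60 ✓; bearing(V→G) − bearing(V→P) = 128.0° ✓; |VG| = 12.60 ✓; ∠(VG, GB) = 90.00° ✓; |GB| = 24.90 ✗.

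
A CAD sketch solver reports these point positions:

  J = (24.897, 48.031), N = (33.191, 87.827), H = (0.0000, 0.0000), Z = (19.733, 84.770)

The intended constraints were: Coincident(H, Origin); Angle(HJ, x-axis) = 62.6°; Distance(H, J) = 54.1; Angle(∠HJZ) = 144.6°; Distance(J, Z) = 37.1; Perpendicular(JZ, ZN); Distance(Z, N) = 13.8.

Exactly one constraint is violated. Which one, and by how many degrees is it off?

Perpendicular(JZ, ZN) — off by 4.80°.

H = (0.00, 0.00) ✓; HJ at 62.60° ✓; |HJ| = 54.10 ✓; ∠HJZ = 144.6° ✓; |JZ| = 37.10 ✓; ∠(JZ, ZN) = 85.20° ✗; |ZN| = 13.80 ✓.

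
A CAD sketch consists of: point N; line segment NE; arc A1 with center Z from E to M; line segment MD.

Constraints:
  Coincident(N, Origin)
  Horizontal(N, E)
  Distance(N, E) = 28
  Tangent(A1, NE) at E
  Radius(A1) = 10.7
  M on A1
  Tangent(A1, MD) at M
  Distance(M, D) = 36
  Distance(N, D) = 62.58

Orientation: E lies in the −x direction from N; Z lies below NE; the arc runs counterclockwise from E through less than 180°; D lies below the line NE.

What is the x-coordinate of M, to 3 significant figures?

-38.6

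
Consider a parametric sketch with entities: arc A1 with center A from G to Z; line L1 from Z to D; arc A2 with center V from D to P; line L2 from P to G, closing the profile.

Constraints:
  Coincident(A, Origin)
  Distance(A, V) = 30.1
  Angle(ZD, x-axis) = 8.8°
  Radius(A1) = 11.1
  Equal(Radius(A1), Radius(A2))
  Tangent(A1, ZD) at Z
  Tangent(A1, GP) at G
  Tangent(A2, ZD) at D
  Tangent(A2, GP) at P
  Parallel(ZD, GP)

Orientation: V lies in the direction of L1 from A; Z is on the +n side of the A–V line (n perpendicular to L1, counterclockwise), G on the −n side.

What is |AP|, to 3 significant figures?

32.1

The slot axis is L1's direction at 8.8°, so u = (cos 8.8°, sin 8.8°) = (0.988, 0.153) and n = (−sin 8.8°, cos 8.8°) = (-0.153, 0.988). A is at the origin and V lies 30.1 along u from A, so V = 30.1·u = (29.7, 4.60). Tangency of A1 to both parallel lines with radius 11.1 puts Z and G at A ± 11.1·n: Z = (-1.70, 11.0), G = (1.70, -11.0). Equal radii place D and P the same way about V: D = V + 11.1·n = (28.0, 15.6), P = V − 11.1·n = (31.4, -6.36). Then |AP| = |P − A| = 32.1.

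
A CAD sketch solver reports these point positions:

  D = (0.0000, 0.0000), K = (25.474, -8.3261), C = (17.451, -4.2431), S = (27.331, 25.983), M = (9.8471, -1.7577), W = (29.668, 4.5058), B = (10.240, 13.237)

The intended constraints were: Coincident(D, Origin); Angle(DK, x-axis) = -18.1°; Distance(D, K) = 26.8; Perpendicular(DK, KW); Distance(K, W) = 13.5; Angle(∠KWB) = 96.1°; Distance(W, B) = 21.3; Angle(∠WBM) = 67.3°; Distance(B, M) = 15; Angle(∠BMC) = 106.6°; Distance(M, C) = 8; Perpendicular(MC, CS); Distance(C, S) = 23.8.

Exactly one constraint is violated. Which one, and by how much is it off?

Distance(C, S) = 23.8 — off by 8.00.

D = (0.00, 0.00) ✓; DK at -18.10° ✓; |DK| = 26.80 ✓; ∠(DK, KW) = 90.00° ✓; |KW| = 13.50 ✓; ∠KWB = 96.10° ✓; |WB| = 21.30 ✓; ∠WBM = 67.30° ✓; |BM| = 15.00 ✓; ∠BMC = 106.6° ✓; |MC| = 8.000 ✓; ∠(MC, CS) = 90.00° ✓; |CS| = 31.80 ✗.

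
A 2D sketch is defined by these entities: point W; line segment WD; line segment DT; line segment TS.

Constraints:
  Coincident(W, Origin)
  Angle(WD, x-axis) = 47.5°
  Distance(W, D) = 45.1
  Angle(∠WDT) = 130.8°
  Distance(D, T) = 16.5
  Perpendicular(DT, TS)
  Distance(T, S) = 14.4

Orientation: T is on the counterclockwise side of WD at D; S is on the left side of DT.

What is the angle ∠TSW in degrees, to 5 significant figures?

113.24°

W is at the origin; WD runs at 47.5° with length 45.1, so D = 45.1·(cos 47.5°, sin 47.5°) = (30.469, 33.251). ∠WDT = 130.8°, so DT runs at 47.5° + (180° − 130.8°) = 96.700° from the x-axis; with |DT| = 16.5, T = D + 16.5·(cos 96.700°, sin 96.700°) = (28.544, 49.639). The perpendicularity gives TS at right angles to DT; with |TS| = 14.4 on the left of DT, S = T + 14.4·(-0.99317, -0.11667) = (14.242, 47.958). Then cos ∠TSW = ST·SW / (|ST||SW|), giving 113.24°.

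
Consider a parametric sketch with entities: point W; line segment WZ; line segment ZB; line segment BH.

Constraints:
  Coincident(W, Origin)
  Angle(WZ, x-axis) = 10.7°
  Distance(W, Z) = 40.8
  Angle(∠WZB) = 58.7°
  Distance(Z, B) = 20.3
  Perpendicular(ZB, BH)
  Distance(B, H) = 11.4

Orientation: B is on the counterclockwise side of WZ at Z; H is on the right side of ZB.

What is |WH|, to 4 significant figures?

46.27

∠WZB = 58.7°, so ZB runs at 10.7° + (180° − 58.7°) = 132.0° from the x-axis; with |ZB| = 20.3, B = Z + 20.3·(cos 132.0°, sin 132.0°) = (26.51, 22.66). ZB ⟂ BH; with |BH| = 11.4 on the right of ZB, H = B + 11.4·(0.7431, 0.6691) = (34.98, 30.29). Then |WH| = |H − W| = 46.27.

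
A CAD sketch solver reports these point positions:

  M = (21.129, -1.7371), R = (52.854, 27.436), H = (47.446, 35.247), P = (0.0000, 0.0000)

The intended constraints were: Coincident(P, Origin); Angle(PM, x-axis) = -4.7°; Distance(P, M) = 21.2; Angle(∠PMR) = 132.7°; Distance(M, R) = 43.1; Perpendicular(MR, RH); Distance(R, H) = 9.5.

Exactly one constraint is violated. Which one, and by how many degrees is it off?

Perpendicular(MR, RH) — off by 7.90°.

P = (0.00, 0.00) ✓; PM at -4.700° ✓; |PM| = 21.20 ✓; ∠PMR = 132.7° ✓; |MR| = 43.10 ✓; ∠(MR, RH) = 82.10° ✗; |RH| = 9.500 ✓.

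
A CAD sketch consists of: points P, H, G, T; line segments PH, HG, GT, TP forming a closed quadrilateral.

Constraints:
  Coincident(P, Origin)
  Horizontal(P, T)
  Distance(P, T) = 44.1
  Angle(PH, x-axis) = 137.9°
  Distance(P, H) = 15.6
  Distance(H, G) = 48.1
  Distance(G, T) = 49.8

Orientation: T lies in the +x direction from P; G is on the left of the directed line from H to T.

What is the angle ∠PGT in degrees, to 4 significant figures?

52.49°

P is at the origin; PT is horizontal with |PT| = 44.1 and T in +x, so T = (44.1, 0). PH runs at 137.9° with |PH| = 15.6, so H = (-11.57, 10.46). G is determined by |HG| = 48.1 and |GT| = 49.8 together: it lies at the intersection of circle(H, 48.1) and circle(T, 49.8). With |HT| = 56.65, the foot of the radical line on HT is 26.86 from H and the perpendicular offset is √(48.1² − 26.86²) = 39.90. Taking the left-of-HT solution: G = (22.19, 44.72).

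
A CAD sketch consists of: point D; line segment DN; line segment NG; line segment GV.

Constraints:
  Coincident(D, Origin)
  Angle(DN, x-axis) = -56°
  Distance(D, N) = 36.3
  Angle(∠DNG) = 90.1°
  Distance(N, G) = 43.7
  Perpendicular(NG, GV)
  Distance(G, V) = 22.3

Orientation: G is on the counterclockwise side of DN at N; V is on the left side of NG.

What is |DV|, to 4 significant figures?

45.95

∠DNG = 90.1°, so NG runs at -56.0° + (180° − 90.1°) = 33.90° from the x-axis; with |NG| = 43.7, G = N + 43.7·(cos 33.90°, sin 33.90°) = (56.57, -5.721). NG ⟂ GV; with |GV| = 22.3 on the left of NG, V = G + 22.3·(-0.5577, 0.8300) = (44.13, 12.79). Then |DV| = |V − D| = 45.95.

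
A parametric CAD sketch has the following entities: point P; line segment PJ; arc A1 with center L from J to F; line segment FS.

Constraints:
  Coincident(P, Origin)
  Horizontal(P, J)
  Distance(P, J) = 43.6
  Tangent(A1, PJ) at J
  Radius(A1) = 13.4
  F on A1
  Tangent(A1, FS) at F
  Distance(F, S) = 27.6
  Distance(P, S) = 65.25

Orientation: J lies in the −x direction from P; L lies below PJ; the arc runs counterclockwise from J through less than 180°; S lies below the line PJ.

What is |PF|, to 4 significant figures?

59.01

Checks: |LF| = 13.40 ✓; ∠(LF, FS) = 90.00° ✓; |FS| = 27.60 ✓; |PS| = 65.25 ✓.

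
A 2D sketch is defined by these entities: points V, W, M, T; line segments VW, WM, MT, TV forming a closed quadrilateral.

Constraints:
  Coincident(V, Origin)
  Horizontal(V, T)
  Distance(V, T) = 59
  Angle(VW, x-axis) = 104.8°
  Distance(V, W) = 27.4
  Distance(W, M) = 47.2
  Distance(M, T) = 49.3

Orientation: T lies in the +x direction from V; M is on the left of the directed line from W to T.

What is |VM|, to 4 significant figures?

57.40

Checks: |WM| = 47.20 ✓; |MT| = 49.30 ✓.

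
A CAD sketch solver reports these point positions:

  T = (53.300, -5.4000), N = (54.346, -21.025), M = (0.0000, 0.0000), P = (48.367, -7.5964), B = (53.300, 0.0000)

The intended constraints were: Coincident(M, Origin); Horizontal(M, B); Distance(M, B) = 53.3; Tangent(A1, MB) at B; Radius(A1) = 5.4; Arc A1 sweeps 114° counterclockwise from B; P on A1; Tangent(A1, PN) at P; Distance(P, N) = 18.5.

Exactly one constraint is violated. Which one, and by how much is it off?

Distance(P, N) = 18.5 — off by 3.80.

M = (0.00, 0.00) ✓; M.y = 0.00, B.y = 0.00 ✓; |MB| = 53.30 ✓; ∠(TB, BM) = 90.00° ✓; |TB| = 5.400 ✓; bearing(T→P) − bearing(T→B) = 114.0° ✓; |TP| = 5.400 ✓; ∠(TP, PN) = 90.00° ✓; |PN| = 14.70 ✗.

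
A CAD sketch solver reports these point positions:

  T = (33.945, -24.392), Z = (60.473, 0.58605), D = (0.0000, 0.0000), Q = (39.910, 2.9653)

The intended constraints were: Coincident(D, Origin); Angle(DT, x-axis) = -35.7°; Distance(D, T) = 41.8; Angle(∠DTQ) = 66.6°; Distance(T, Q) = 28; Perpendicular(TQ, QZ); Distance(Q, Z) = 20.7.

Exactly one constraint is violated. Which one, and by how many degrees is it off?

Perpendicular(TQ, QZ) — off by 5.70°.

D = (0.00, 0.00) ✓; DT at -35.70° ✓; |DT| = 41.80 ✓; ∠DTQ = 66.60° ✓; |TQ| = 28.00 ✓; ∠(TQ, QZ) = 84.30° ✗; |QZ| = 20.70 ✓.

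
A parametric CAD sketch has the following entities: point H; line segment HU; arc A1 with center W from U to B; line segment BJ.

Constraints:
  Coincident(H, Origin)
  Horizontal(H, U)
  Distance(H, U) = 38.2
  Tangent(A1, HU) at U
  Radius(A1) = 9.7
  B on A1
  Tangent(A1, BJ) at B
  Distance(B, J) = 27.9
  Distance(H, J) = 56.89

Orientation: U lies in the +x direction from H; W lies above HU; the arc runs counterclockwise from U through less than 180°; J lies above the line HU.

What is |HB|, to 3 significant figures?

49.1

Checks: |WB| = 9.700 ✓; ∠(WB, BJ) = 90.00° ✓; |BJ| = 27.90 ✓; |HJ| = 56.89 ✓.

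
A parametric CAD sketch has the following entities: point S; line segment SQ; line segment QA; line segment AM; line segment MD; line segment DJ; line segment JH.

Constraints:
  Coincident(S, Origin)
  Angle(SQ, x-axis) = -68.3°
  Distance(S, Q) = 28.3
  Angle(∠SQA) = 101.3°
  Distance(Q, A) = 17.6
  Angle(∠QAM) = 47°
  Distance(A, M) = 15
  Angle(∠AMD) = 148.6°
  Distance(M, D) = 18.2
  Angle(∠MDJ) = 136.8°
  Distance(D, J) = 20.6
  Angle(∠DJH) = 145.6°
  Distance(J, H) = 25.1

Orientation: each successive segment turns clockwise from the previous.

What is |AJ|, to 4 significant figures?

46.45

S is at the origin; SQ runs at -68.3° with length 28.3, so Q = (10.46, -26.29). ∠SQA = 101.3° gives QA at -147.0° from the x-axis; with |QA| = 17.6, A = (-4.297, -35.88). ∠QAM = 47.0° gives AM at 80.00° from the x-axis; with |AM| = 15.0, M = (-1.692, -21.11). ∠AMD = 148.6° gives MD at 48.60° from the x-axis; with |MD| = 18.2, D = (10.34, -7.456). ∠MDJ = 136.8° gives DJ at 5.400° from the x-axis; with |DJ| = 20.6, J = (30.85, -5.517). Then |AJ| = |J − A| = 46.45.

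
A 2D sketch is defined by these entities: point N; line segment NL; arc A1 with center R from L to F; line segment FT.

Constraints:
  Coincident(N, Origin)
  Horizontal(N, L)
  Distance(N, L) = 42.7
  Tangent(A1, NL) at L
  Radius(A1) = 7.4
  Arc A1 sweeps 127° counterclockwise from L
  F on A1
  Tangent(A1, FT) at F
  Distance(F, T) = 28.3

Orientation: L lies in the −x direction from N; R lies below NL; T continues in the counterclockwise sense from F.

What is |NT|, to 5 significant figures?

46.737

N is at the origin; N and L share the same y with |NL| = 42.7 and L on the −x side, so L = (-42.700, 0.0000). The tangent condition forces RL to be normal to NL, so R = L + (0, -7.4) = (-42.700, -7.4000). On A1, L sits at bearing 90° from R; a 127° counterclockwise sweep puts F at bearing 217°, so F = R + 7.4·(cos 217°, sin 217°) = (-48.610, -11.853). Tangency of A1 to FT means the radius RF is perpendicular to FT, so FT runs along (−sin 217°, cos 217°); with |FT| = 28.3, T = (-31.579, -34.455). Then |NT| = |T − N| = 46.737.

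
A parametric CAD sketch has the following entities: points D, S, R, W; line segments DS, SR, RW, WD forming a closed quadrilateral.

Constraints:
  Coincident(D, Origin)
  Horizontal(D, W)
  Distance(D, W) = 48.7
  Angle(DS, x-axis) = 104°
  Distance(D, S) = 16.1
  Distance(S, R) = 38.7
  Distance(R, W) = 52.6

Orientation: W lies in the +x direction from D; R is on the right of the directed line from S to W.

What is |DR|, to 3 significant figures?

22.8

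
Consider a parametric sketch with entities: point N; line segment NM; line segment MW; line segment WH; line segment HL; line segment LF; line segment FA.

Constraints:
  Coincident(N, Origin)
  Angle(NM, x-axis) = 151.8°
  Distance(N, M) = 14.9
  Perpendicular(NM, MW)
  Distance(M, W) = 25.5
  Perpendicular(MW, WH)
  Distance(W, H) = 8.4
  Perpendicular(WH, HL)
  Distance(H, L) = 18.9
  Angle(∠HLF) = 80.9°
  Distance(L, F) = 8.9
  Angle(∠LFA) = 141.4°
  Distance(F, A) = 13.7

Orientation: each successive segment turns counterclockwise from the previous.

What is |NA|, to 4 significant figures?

30.49

∠HLF = 80.9° gives LF at 160.9° from the x-axis; with |LF| = 8.9, F = (-17.26, 0.1672). ∠LFA = 141.4° gives FA at -160.5° from the x-axis; with |FA| = 13.7, A = (-30.17, -4.406). Then |NA| = |A − N| = 30.49.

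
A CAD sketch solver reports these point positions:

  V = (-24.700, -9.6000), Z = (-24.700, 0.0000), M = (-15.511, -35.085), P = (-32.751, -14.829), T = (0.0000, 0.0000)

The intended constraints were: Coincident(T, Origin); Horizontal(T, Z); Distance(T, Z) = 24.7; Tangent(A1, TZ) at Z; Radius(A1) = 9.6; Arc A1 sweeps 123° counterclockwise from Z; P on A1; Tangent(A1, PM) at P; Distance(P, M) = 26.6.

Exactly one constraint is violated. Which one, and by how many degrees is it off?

Tangent(A1, PM) at P — off by 7.40°.

T = (0.00, 0.00) ✓; T.y = 0.00, Z.y = 0.00 ✓; |TZ| = 24.70 ✓; ∠(VZ, ZT) = 90.00° ✓; |VZ| = 9.600 ✓; bearing(V→P) − bearing(V→Z) = 123.0° ✓; |VP| = 9.600 ✓; ∠(VP, PM) = 82.60° ✗; |PM| = 26.60 ✓.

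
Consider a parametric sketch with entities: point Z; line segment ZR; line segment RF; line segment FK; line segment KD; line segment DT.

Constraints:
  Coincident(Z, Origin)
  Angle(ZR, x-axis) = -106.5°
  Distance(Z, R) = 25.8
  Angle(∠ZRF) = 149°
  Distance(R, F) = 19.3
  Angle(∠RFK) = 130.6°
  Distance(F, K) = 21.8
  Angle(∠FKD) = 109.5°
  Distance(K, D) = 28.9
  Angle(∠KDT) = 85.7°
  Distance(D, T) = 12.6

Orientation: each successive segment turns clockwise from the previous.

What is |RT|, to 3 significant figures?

35.6

Z is at the origin; ZR runs at -106.5° with length 25.8, so R = (-7.33, -24.7). ∠ZRF = 149.0° gives RF at -138° from the x-axis; with |RF| = 19.3, F = (-21.6, -37.8). ∠RFK = 130.6° gives FK at 173° from the x-axis; with |FK| = 21.8, K = (-43.2, -35.2). ∠FKD = 109.5° gives KD at 103° from the x-axis; with |KD| = 28.9, D = (-49.5, -6.95). ∠KDT = 85.7° gives DT at 8.30° from the x-axis; with |DT| = 12.6, T = (-37.0, -5.13). Then |RT| = |T − R| = 35.6.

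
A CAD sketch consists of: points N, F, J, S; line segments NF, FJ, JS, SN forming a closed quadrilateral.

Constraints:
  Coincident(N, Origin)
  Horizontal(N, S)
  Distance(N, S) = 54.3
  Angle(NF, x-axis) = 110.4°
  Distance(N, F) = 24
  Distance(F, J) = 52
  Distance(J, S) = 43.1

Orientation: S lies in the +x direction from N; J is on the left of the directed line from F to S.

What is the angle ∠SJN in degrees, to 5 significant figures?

63.612°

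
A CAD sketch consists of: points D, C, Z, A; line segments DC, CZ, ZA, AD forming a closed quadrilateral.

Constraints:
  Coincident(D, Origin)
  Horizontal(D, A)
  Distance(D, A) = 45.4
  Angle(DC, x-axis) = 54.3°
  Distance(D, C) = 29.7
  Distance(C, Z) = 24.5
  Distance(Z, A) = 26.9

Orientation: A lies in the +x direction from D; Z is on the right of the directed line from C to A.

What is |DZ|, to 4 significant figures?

18.51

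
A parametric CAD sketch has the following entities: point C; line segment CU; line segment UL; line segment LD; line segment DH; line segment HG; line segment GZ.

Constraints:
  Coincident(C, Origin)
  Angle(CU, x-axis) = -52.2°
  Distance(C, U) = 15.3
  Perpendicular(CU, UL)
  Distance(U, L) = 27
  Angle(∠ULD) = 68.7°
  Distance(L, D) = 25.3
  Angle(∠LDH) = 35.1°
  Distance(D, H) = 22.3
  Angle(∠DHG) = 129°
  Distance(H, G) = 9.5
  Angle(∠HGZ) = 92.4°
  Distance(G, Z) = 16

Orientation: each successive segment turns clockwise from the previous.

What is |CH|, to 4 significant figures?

18.31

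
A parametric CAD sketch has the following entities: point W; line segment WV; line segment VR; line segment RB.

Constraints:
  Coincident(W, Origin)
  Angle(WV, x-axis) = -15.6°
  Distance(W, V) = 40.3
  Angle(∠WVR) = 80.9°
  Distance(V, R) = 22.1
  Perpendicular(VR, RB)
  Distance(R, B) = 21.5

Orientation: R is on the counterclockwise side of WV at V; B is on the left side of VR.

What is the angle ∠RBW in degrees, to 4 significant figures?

139.3°

W is at the origin; WV runs at -15.6° with length 40.3, so V = 40.3·(cos -15.6°, sin -15.6°) = (38.82, -10.84). ∠WVR = 80.9°, so VR runs at -15.6° + (180° − 80.9°) = 83.50° from the x-axis; with |VR| = 22.1, R = V + 22.1·(cos 83.50°, sin 83.50°) = (41.32, 11.12). VR is perpendicular to RB; with |RB| = 21.5 on the left of VR, B = R + 21.5·(-0.9936, 0.1132) = (19.96, 13.55). Then cos ∠RBW = BR·BW / (|BR||BW|), giving 139.3°.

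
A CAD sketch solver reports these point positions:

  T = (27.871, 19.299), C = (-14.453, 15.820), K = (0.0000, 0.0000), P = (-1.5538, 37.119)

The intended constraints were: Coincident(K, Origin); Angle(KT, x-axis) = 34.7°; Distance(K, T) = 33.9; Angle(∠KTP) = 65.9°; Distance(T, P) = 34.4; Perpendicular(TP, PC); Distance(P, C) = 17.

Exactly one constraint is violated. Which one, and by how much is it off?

Distance(P, C) = 17 — off by 7.90.

K = (0.00, 0.00) ✓; KT at 34.70° ✓; |KT| = 33.90 ✓; ∠KTP = 65.90° ✓; |TP| = 34.40 ✓; ∠(TP, PC) = 90.00° ✓; |PC| = 24.90 ✗.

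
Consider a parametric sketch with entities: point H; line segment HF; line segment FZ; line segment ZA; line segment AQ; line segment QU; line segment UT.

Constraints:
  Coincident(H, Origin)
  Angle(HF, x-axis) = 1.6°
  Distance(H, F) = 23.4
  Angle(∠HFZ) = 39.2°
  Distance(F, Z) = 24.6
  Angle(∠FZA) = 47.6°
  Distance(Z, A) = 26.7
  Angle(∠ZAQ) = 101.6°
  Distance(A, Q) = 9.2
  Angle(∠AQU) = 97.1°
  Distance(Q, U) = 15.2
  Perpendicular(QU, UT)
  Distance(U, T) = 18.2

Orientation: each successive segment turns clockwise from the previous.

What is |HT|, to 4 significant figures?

7.204

H is at the origin; HF runs at 1.6° with length 23.4, so F = (23.39, 0.6534). ∠HFZ = 39.2° gives FZ at -139.2° from the x-axis; with |FZ| = 24.6, Z = (4.769, -15.42). ∠FZA = 47.6° gives ZA at 88.40° from the x-axis; with |ZA| = 26.7, A = (5.514, 11.27). ∠ZAQ = 101.6° gives AQ at 10.00° from the x-axis; with |AQ| = 9.2, Q = (14.57, 12.87). ∠AQU = 97.1° gives QU at -72.90° from the x-axis; with |QU| = 15.2, U = (19.04, -1.662). The perpendicularity gives UT at right angles to QU, so UT runs at -162.9°; with |UT| = 18.2, T = (1.649, -7.013). Then |HT| = |T − H| = 7.204.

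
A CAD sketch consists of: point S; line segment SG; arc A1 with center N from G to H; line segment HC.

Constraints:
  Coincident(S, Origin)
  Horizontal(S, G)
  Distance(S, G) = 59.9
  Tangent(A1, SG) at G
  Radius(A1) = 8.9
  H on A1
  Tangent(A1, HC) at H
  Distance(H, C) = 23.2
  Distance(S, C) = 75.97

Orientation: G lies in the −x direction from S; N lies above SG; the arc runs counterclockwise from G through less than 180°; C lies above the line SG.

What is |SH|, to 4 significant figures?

55.34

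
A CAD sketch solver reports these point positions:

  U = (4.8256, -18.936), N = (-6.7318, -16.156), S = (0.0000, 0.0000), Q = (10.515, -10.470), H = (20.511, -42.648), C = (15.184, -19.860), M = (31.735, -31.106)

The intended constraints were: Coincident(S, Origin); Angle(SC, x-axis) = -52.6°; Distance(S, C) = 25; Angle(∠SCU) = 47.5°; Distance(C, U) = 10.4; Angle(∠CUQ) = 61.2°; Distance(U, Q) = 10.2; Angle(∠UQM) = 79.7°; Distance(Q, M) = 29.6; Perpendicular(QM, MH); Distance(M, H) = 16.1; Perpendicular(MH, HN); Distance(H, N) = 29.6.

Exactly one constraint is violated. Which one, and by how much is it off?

Distance(H, N) = 29.6 — off by 8.40.

S = (0.00, 0.00) ✓; SC at -52.60° ✓; |SC| = 25.00 ✓; ∠SCU = 47.50° ✓; |CU| = 10.40 ✓; ∠CUQ = 61.20° ✓; |UQ| = 10.20 ✓; ∠UQM = 79.70° ✓; |QM| = 29.60 ✓; ∠(QM, MH) = 90.00° ✓; |MH| = 16.10 ✓; ∠(MH, HN) = 90.00° ✓; |HN| = 38.00 ✗.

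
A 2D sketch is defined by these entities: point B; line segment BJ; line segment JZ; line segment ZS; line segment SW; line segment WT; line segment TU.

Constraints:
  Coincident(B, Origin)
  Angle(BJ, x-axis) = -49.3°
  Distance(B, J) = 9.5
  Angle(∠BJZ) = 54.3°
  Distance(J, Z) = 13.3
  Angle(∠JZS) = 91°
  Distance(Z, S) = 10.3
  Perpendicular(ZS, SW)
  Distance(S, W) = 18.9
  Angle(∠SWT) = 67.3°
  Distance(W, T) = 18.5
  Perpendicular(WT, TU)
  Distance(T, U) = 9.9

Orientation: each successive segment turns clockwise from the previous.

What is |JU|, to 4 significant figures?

11.01

∠SWT = 67.3° gives WT at -106.7° from the x-axis; with |WT| = 18.5, T = (5.349, -13.86). The perpendicularity gives TU at right angles to WT, so TU runs at 163.3°; with |TU| = 9.9, U = (-4.133, -11.02). Then |JU| = |U − J| = 11.01.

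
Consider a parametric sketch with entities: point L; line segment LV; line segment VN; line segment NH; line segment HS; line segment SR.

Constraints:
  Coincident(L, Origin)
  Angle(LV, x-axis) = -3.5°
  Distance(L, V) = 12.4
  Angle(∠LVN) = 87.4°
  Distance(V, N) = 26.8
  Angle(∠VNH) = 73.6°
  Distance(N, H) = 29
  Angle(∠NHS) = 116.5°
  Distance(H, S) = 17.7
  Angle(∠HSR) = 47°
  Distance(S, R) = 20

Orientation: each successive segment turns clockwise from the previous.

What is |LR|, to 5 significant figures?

11.619

L is at the origin; LV runs at -3.5° with length 12.4, so V = (12.377, -0.75700). ∠LVN = 87.4° gives VN at -96.100° from the x-axis; with |VN| = 26.8, N = (9.5290, -27.405). ∠VNH = 73.6° gives NH at 157.50° from the x-axis; with |NH| = 29.0, H = (-17.264, -16.307). ∠NHS = 116.5° gives HS at 94.000° from the x-axis; with |HS| = 17.7, S = (-18.498, 1.3494). ∠HSR = 47.0° gives SR at -39.000° from the x-axis; with |SR| = 20.0, R = (-2.9553, -11.237). Then |LR| = |R − L| = 11.619.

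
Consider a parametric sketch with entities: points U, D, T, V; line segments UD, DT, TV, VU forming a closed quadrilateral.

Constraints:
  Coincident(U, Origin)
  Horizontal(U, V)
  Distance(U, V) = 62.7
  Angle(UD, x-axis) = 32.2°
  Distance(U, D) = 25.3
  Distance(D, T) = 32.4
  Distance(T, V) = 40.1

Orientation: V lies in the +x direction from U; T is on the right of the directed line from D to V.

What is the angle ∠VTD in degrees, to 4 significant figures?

72.74°

Checks: |DT| = 32.40 ✓; |TV| = 40.10 ✓.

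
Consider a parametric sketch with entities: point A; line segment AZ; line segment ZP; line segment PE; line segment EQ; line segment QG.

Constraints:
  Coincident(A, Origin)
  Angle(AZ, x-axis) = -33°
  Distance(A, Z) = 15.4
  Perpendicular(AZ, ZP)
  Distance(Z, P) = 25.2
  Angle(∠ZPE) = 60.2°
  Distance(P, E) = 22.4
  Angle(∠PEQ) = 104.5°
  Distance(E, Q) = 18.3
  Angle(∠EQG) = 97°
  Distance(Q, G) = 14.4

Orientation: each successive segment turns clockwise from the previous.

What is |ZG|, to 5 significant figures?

1.5473

A is at the origin; AZ runs at -33.0° with length 15.4, so Z = (12.916, -8.3874). The perpendicularity gives ZP at right angles to AZ, so ZP runs at -123.00°; with |ZP| = 25.2, P = (-0.80938, -29.522). ∠ZPE = 60.2° gives PE at 117.20° from the x-axis; with |PE| = 22.4, E = (-11.048, -9.5990). ∠PEQ = 104.5° gives EQ at 41.700° from the x-axis; with |EQ| = 18.3, Q = (2.6151, 2.5747). ∠EQG = 97.0° gives QG at -41.300° from the x-axis; with |QG| = 14.4, G = (13.433, -6.9293). Then |ZG| = |G − Z| = 1.5473.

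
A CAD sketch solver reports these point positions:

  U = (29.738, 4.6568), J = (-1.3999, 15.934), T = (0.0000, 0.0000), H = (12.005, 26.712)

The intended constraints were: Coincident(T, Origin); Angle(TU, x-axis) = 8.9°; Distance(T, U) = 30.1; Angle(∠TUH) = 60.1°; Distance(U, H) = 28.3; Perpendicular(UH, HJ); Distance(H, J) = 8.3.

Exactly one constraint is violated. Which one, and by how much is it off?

Distance(H, J) = 8.3 — off by 8.90.

T = (0.00, 0.00) ✓; TU at 8.900° ✓; |TU| = 30.10 ✓; ∠TUH = 60.10° ✓; |UH| = 28.30 ✓; ∠(UH, HJ) = 90.00° ✓; |HJ| = 17.20 ✗.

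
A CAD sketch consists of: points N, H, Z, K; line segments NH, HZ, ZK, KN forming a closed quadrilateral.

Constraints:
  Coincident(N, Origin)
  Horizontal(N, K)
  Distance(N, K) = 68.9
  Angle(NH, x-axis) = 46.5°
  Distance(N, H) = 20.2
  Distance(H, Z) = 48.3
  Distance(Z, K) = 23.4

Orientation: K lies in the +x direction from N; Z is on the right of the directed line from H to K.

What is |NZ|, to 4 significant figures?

53.84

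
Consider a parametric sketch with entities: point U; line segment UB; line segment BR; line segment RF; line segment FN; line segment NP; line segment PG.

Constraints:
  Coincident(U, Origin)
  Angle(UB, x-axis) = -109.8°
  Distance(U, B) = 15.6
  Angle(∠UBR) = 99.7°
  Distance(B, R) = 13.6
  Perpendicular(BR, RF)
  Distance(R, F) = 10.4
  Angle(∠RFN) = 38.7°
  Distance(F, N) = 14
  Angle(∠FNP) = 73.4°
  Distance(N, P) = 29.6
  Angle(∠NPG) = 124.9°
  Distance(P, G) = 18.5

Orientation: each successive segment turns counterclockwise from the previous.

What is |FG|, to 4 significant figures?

36.23

U is at the origin; UB runs at -109.8° with length 15.6, so B = (-5.284, -14.68). ∠UBR = 99.7° gives BR at -29.50° from the x-axis; with |BR| = 13.6, R = (6.553, -21.37). The perpendicularity gives RF at right angles to BR, so RF runs at 60.50°; with |RF| = 10.4, F = (11.67, -12.32). ∠RFN = 38.7° gives FN at -158.2° from the x-axis; with |FN| = 14.0, N = (-1.325, -17.52). ∠FNP = 73.4° gives NP at -51.60° from the x-axis; with |NP| = 29.6, P = (17.06, -40.72). ∠NPG = 124.9° gives PG at 3.500° from the x-axis; with |PG| = 18.5, G = (35.53, -39.59). Then |FG| = |G − F| = 36.23.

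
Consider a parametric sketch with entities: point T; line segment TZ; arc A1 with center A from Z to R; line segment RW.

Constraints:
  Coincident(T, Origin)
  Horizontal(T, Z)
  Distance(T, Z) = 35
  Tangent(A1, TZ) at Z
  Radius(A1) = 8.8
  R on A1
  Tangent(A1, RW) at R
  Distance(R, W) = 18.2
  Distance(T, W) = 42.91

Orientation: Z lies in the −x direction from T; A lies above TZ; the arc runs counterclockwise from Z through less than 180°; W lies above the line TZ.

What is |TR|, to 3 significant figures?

28.9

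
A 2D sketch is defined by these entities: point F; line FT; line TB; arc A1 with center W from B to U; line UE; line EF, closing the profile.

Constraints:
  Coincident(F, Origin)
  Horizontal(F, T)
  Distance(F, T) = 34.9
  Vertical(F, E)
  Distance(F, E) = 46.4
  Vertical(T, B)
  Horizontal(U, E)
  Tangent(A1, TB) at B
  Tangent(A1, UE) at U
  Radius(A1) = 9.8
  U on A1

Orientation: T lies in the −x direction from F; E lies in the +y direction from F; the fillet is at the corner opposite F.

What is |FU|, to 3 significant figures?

52.8

F is at the origin; FT is horizontal with |FT| = 34.9 and T on the −x side, so T = (-34.9, 0.00). F and E share the same x with |FE| = 46.4 and E on the +y side, so E = (0.00, 46.4). The virtual corner opposite F is at (-34.9, 46.4). Tangency of A1 to TB means the radius WB is perpendicular to TB and A1 meets UE tangentially, so WU is at right angles to UE, with radius 9.8, so the center W sits 9.8 in from both sides at W = (-25.1, 36.6). That places the tangent points at B = (-34.9, 36.6) on TB and U = (-25.1, 46.4) on UE. Then |FU| = |U − F| = 52.8.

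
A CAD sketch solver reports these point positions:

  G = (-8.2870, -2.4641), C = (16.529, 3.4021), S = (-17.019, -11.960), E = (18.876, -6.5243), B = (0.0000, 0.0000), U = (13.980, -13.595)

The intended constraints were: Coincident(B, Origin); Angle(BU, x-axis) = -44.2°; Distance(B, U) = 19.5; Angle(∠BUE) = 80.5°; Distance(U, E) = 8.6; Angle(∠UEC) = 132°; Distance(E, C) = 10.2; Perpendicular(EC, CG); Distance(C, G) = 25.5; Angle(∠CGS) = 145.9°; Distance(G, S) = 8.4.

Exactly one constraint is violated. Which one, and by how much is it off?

Distance(G, S) = 8.4 — off by 4.50.

B = (0.00, 0.00) ✓; BU at -44.20° ✓; |BU| = 19.50 ✓; ∠BUE = 80.50° ✓; |UE| = 8.600 ✓; ∠UEC = 132.0° ✓; |EC| = 10.20 ✓; ∠(EC, CG) = 90.00° ✓; |CG| = 25.50 ✓; ∠CGS = 145.9° ✓; |GS| = 12.90 ✗.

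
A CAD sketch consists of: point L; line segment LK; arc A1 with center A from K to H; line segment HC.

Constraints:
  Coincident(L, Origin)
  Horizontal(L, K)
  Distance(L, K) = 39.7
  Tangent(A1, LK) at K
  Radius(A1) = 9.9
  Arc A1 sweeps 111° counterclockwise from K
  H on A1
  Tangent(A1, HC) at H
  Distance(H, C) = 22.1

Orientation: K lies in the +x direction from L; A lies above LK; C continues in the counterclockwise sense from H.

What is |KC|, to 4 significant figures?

34.11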